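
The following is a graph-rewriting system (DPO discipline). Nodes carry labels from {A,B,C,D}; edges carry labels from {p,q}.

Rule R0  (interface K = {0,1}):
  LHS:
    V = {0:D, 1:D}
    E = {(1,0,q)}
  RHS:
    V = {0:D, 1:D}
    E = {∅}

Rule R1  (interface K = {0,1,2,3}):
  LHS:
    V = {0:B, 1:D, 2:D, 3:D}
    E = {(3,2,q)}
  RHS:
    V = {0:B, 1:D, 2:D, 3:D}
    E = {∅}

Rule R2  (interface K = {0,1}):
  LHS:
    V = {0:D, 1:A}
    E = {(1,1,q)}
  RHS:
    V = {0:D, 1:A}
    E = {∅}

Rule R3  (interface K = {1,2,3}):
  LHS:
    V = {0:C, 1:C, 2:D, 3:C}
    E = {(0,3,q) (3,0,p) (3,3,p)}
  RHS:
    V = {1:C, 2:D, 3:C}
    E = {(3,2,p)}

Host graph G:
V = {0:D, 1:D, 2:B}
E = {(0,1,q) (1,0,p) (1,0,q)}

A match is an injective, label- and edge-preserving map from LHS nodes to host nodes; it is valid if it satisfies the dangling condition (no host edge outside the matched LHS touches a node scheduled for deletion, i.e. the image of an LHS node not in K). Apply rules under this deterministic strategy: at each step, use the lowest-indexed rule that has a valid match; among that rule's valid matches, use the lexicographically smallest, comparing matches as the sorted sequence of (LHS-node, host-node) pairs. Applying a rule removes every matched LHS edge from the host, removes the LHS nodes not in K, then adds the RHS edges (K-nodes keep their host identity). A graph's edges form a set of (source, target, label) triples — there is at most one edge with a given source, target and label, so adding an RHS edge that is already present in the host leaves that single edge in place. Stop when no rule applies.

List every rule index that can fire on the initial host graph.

Answer: [R0]

Steps:
R0: 2 valid matches — {0↦0, 1↦1}, {0↦1, 1↦0}
R1: no valid match — LHS pattern not found
R2: no valid match — LHS pattern not found
R3: no valid match — LHS pattern not found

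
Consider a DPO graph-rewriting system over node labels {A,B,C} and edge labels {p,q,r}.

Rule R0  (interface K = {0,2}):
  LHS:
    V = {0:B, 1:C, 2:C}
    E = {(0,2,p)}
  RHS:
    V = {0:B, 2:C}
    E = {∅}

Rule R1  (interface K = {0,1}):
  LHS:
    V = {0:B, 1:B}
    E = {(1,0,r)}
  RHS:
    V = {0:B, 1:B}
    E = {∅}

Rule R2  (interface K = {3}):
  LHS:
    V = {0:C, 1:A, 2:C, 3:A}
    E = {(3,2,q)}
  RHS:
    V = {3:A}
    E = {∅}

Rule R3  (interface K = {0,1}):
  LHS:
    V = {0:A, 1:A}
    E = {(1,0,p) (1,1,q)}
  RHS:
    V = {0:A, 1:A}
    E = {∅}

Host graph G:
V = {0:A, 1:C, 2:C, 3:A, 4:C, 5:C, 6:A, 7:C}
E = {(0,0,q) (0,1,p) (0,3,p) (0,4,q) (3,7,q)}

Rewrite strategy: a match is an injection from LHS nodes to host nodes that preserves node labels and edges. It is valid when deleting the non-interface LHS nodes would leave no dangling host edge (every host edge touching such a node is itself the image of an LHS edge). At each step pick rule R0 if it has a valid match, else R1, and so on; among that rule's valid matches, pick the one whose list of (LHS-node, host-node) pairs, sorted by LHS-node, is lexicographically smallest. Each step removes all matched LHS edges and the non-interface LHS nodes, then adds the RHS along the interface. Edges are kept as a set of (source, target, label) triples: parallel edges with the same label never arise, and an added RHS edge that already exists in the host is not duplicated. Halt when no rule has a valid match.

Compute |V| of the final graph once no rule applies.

Answer: 5

Derivation:
start.  V:8 E:5  edges: 0-q->0 0-p->1 0-p->3 0-q->4 3-q->7
1. fire R2 via {0↦2, 1↦6, 2↦4, 3↦0}  →  V:5 E:4  edges: 0-q->0 0-p->1 0-p->3 3-q->7
2. fire R3 via {0↦3, 1↦0}  →  V:5 E:2  edges: 0-p->1 3-q->7
halt: no rule applies after step 2
NF nodes: {0:A, 1:C, 3:A, 5:C, 7:C}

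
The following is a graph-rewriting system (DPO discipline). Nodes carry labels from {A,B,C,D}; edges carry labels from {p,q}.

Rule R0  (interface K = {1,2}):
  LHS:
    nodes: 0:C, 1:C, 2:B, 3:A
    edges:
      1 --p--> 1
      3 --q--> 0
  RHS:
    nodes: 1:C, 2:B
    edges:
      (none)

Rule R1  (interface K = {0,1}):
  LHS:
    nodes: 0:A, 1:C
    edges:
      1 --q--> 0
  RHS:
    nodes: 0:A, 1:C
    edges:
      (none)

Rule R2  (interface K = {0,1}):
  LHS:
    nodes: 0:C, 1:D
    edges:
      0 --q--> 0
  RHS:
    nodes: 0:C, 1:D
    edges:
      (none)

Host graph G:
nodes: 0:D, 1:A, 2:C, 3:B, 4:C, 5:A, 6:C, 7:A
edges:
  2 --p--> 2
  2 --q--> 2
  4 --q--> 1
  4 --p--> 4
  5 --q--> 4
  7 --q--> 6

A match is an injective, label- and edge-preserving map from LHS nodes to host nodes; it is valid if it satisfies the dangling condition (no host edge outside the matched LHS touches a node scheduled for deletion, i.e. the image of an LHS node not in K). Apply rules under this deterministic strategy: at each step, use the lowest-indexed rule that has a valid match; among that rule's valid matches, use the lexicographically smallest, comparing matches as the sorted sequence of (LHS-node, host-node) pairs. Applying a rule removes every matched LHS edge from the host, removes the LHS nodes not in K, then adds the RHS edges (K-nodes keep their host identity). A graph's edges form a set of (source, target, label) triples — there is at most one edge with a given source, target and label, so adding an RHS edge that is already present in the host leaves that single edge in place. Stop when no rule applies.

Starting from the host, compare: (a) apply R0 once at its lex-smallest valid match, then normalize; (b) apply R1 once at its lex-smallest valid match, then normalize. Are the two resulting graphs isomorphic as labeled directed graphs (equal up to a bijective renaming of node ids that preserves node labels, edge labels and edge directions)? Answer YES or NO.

branch R0-first: apply at {0↦6, 1↦2, 2↦3, 3↦7} → |E|=4, then 2 more step(s) → NF |V|=6 |E|=2 V={0:D, 1:A, 2:C, 3:B, 4:C, 5:A} E=4-p->4 5-q->4
branch R1-first: apply at {0↦1, 1↦4} → |E|=5, then 2 more step(s) → NF |V|=6 |E|=2 V={0:D, 1:A, 2:C, 3:B, 4:C, 5:A} E=4-p->4 5-q->4
graphs isomorphic (equal up to label-preserving node renaming)

Answer: YES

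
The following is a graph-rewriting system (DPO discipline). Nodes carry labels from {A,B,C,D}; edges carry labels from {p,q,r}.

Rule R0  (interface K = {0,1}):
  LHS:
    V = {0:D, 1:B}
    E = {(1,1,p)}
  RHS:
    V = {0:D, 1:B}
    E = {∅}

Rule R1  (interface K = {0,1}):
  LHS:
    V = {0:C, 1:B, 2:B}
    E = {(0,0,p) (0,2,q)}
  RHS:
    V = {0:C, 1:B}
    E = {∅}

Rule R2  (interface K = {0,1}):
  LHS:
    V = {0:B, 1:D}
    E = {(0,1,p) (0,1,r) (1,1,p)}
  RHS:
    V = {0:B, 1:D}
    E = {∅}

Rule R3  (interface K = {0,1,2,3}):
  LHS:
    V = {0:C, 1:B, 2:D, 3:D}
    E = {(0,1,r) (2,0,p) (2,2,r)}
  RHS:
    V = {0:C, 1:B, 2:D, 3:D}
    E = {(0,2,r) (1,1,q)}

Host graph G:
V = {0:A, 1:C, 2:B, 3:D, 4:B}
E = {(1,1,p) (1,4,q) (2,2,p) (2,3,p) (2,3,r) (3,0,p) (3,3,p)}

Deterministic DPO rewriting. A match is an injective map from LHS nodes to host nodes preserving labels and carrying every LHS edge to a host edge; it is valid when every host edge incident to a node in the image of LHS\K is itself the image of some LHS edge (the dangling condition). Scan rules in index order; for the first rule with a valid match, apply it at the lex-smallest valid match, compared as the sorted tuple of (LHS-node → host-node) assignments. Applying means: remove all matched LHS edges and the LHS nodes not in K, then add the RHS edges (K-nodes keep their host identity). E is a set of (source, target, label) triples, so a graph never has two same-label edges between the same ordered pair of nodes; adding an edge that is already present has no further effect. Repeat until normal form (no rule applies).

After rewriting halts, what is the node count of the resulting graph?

start.  V:5 E:7  edges: 1-p->1 1-q->4 2-p->2 2-p->3 2-r->3 3-p->0 3-p->3
1. fire R0 via {0↦3, 1↦2}  →  V:5 E:6  edges: 1-p->1 1-q->4 2-p->3 2-r->3 3-p->0 3-p->3
2. fire R1 via {0↦1, 1↦2, 2↦4}  →  V:4 E:4  edges: 2-p->3 2-r->3 3-p->0 3-p->3
3. fire R2 via {0↦2, 1↦3}  →  V:4 E:1  edges: 3-p->0
halt: no rule applies after step 3
NF nodes: {0:A, 1:C, 2:B, 3:D}

Answer: 4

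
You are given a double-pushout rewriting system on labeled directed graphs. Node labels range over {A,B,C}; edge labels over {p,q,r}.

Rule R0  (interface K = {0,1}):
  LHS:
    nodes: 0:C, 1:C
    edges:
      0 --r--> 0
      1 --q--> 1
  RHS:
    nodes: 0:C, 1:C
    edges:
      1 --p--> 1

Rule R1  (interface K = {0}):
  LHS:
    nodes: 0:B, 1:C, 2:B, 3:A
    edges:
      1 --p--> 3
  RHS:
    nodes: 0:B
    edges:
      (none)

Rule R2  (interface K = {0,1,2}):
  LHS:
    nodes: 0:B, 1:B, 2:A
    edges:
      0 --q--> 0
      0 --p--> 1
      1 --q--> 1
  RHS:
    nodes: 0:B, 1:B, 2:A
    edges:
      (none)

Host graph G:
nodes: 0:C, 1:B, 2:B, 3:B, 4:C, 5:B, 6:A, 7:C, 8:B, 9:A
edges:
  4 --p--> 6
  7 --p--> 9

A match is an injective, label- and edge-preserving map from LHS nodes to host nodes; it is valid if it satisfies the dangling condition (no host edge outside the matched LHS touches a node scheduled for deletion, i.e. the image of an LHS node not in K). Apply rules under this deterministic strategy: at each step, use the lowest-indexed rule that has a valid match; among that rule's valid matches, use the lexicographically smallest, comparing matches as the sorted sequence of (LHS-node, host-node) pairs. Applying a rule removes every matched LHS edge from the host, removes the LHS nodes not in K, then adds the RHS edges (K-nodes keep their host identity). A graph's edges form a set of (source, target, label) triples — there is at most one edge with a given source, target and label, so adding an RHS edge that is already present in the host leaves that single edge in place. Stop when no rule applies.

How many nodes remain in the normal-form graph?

Answer: 4

Derivation:
start.  V:10 E:2  edges: 4-p->6 7-p->9
1. fire R1 via {0↦1, 1↦4, 2↦2, 3↦6}  →  V:7 E:1  edges: 7-p->9
2. fire R1 via {0↦1, 1↦7, 2↦3, 3↦9}  →  V:4 E:0  edges: ∅
final graph: no rule applies after step 2
NF nodes: {0:C, 1:B, 5:B, 8:B}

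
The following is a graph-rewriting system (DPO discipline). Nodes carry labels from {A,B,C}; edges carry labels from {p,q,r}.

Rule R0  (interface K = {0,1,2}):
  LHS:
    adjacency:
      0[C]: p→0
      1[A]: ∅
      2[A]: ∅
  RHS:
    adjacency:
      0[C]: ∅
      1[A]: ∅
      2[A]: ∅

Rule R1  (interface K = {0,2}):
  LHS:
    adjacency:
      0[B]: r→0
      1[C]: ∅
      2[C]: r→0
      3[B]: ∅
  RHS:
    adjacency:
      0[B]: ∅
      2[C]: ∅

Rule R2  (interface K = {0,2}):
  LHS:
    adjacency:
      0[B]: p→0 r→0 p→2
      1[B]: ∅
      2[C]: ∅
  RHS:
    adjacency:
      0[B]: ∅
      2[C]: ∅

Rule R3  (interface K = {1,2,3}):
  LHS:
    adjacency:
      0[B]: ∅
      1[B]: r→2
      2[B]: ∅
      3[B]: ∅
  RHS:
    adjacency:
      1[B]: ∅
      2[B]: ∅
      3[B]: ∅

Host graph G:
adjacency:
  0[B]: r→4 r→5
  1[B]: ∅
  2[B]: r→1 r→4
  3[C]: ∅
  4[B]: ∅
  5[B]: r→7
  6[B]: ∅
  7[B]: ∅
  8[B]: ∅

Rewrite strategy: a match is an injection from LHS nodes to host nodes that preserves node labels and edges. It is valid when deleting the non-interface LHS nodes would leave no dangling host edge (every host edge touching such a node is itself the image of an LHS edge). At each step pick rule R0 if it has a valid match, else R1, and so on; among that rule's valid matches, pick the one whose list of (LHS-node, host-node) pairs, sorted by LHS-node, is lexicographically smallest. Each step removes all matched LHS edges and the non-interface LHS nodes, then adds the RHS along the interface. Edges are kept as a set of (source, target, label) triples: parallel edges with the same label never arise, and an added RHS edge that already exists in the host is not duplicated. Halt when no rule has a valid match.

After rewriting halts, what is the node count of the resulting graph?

initial: |V|=9 |E|=5  E = 0-r->4 0-r->5 2-r->1 2-r->4 5-r->7
step 1: apply R3 at {0↦6, 1↦0, 2↦4, 3↦1}  → |V|=8 |E|=4  E = 0-r->5 2-r->1 2-r->4 5-r->7
step 2: apply R3 at {0↦8, 1↦0, 2↦5, 3↦1}  → |V|=7 |E|=3  E = 2-r->1 2-r->4 5-r->7
step 3: apply R3 at {0↦0, 1↦2, 2↦1, 3↦4}  → |V|=6 |E|=2  E = 2-r->4 5-r->7
step 4: apply R3 at {0↦1, 1↦2, 2↦4, 3↦5}  → |V|=5 |E|=1  E = 5-r->7
step 5: apply R3 at {0↦2, 1↦5, 2↦7, 3↦4}  → |V|=4 |E|=0  E = ∅
normal form: no rule applies after step 5
NF nodes: {3:C, 4:B, 5:B, 7:B}

Answer: 4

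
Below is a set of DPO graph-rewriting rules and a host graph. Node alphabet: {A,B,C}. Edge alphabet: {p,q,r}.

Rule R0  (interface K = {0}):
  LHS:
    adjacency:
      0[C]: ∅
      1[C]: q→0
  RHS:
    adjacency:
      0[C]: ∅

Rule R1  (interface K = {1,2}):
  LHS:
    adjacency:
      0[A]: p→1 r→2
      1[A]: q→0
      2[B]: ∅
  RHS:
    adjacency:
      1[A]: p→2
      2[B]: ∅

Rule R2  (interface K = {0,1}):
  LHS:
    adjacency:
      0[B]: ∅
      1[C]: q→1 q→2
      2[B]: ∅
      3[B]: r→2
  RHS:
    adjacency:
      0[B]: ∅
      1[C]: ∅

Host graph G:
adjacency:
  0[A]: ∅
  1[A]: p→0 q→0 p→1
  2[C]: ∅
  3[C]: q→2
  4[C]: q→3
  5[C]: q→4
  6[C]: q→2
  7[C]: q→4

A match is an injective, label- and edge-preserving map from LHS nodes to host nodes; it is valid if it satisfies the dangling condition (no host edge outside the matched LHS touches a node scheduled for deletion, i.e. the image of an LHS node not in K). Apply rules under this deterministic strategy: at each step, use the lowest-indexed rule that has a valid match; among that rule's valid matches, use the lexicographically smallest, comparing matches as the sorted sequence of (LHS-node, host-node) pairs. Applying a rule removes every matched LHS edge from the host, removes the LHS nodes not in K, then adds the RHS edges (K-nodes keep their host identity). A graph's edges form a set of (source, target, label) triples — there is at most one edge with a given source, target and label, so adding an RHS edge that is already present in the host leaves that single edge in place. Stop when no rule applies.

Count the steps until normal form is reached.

Answer: 5

Derivation:
[0] host  ⇒  8 nodes, 8 edges  {1-p->0 1-q->0 1-p->1 3-q->2 4-q->3 5-q->4 6-q->2 7-q->4}
[1] R0 @ {0↦2, 1↦6}  ⇒  7 nodes, 7 edges  {1-p->0 1-q->0 1-p->1 3-q->2 4-q->3 5-q->4 7-q->4}
[2] R0 @ {0↦4, 1↦5}  ⇒  6 nodes, 6 edges  {1-p->0 1-q->0 1-p->1 3-q->2 4-q->3 7-q->4}
[3] R0 @ {0↦4, 1↦7}  ⇒  5 nodes, 5 edges  {1-p->0 1-q->0 1-p->1 3-q->2 4-q->3}
[4] R0 @ {0↦3, 1↦4}  ⇒  4 nodes, 4 edges  {1-p->0 1-q->0 1-p->1 3-q->2}
[5] R0 @ {0↦2, 1↦3}  ⇒  3 nodes, 3 edges  {1-p->0 1-q->0 1-p->1}
final graph: no rule applies after step 5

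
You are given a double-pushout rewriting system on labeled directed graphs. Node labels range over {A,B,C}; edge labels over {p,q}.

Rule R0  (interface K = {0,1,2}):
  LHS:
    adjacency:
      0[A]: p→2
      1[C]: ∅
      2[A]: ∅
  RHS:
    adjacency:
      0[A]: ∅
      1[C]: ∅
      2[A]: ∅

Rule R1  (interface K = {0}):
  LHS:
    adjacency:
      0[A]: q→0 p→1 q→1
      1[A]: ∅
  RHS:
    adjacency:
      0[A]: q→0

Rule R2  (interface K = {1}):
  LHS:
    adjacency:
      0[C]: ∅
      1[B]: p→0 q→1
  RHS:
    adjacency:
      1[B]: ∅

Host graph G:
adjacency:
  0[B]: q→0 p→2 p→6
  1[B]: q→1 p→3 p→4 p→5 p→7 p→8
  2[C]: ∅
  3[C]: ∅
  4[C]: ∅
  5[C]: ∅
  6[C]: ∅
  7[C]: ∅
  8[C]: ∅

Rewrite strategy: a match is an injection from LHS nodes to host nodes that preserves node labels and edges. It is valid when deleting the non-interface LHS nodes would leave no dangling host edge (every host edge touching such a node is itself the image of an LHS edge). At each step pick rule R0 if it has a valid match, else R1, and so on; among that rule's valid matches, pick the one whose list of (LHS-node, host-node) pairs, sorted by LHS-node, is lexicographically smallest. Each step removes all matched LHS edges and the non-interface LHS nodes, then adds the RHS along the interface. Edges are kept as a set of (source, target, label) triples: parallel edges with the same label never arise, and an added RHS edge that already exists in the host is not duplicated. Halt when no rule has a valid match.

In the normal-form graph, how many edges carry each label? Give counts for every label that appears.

initial: |V|=9 |E|=9  E = 0-q->0 0-p->2 0-p->6 1-q->1 1-p->3 1-p->4 1-p->5 1-p->7 1-p->8
step 1: apply R2 at {0↦2, 1↦0}  → |V|=8 |E|=7  E = 0-p->6 1-q->1 1-p->3 1-p->4 1-p->5 1-p->7 1-p->8
step 2: apply R2 at {0↦3, 1↦1}  → |V|=7 |E|=5  E = 0-p->6 1-p->4 1-p->5 1-p->7 1-p->8
final graph: no rule applies after step 2
NF edges: [(0, 6, 'p'), (1, 4, 'p'), (1, 5, 'p'), (1, 7, 'p'), (1, 8, 'p')]

Answer: p:5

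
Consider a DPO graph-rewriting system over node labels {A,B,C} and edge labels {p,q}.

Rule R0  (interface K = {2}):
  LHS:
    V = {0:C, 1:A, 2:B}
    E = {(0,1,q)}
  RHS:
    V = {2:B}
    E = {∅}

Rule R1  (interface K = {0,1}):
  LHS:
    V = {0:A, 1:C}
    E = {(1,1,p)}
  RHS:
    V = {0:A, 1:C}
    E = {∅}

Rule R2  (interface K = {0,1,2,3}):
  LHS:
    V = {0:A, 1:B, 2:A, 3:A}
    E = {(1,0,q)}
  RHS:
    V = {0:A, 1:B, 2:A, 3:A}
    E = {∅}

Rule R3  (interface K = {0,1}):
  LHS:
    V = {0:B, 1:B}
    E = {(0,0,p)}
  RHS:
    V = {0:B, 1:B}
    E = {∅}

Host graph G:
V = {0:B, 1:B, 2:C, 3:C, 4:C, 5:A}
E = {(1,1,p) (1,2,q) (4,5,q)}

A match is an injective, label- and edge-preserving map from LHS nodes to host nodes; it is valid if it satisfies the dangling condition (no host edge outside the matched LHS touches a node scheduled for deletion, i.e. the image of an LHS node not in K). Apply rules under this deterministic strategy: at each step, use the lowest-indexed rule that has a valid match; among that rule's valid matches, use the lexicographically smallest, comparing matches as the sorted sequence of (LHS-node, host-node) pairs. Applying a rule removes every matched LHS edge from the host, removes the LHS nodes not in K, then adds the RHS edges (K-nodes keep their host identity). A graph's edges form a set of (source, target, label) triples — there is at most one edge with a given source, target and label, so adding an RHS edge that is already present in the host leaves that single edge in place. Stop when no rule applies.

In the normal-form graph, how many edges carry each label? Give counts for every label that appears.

Answer: q:1

Steps:
[0] host  ⇒  6 nodes, 3 edges  {1-p->1 1-q->2 4-q->5}
[1] R0 @ {0↦4, 1↦5, 2↦0}  ⇒  4 nodes, 2 edges  {1-p->1 1-q->2}
[2] R3 @ {0↦1, 1↦0}  ⇒  4 nodes, 1 edges  {1-q->2}
halt: no rule applies after step 2
NF edges: [(1, 2, 'q')]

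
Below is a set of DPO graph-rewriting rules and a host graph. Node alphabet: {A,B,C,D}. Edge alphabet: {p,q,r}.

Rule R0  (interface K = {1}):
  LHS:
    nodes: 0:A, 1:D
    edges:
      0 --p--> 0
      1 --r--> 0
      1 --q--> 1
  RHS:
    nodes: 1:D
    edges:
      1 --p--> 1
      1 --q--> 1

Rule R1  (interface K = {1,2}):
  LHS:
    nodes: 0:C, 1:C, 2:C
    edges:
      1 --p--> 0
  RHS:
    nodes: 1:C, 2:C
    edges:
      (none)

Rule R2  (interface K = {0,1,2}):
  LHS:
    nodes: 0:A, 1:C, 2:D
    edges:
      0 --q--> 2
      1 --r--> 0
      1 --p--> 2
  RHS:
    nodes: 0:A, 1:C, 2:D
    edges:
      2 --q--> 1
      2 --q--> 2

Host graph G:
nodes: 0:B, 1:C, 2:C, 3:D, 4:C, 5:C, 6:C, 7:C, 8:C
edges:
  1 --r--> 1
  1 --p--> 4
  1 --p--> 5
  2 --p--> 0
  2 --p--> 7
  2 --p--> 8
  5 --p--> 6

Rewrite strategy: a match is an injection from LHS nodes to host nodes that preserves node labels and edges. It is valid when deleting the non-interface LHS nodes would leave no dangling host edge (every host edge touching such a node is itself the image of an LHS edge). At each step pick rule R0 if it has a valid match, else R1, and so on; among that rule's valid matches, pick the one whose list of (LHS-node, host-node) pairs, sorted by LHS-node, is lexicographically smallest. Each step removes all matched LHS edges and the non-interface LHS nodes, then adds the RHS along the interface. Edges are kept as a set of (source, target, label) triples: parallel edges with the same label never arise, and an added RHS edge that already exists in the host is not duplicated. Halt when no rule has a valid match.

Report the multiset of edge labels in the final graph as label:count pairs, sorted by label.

start.  V:9 E:7  edges: 1-r->1 1-p->4 1-p->5 2-p->0 2-p->7 2-p->8 5-p->6
1. fire R1 via {0↦4, 1↦1, 2↦2}  →  V:8 E:6  edges: 1-r->1 1-p->5 2-p->0 2-p->7 2-p->8 5-p->6
2. fire R1 via {0↦6, 1↦5, 2↦1}  →  V:7 E:5  edges: 1-r->1 1-p->5 2-p->0 2-p->7 2-p->8
3. fire R1 via {0↦5, 1↦1, 2↦2}  →  V:6 E:4  edges: 1-r->1 2-p->0 2-p->7 2-p->8
4. fire R1 via {0↦7, 1↦2, 2↦1}  →  V:5 E:3  edges: 1-r->1 2-p->0 2-p->8
5. fire R1 via {0↦8, 1↦2, 2↦1}  →  V:4 E:2  edges: 1-r->1 2-p->0
normal form: no rule applies after step 5
NF edges: [(1, 1, 'r'), (2, 0, 'p')]

Answer: p:1 r:1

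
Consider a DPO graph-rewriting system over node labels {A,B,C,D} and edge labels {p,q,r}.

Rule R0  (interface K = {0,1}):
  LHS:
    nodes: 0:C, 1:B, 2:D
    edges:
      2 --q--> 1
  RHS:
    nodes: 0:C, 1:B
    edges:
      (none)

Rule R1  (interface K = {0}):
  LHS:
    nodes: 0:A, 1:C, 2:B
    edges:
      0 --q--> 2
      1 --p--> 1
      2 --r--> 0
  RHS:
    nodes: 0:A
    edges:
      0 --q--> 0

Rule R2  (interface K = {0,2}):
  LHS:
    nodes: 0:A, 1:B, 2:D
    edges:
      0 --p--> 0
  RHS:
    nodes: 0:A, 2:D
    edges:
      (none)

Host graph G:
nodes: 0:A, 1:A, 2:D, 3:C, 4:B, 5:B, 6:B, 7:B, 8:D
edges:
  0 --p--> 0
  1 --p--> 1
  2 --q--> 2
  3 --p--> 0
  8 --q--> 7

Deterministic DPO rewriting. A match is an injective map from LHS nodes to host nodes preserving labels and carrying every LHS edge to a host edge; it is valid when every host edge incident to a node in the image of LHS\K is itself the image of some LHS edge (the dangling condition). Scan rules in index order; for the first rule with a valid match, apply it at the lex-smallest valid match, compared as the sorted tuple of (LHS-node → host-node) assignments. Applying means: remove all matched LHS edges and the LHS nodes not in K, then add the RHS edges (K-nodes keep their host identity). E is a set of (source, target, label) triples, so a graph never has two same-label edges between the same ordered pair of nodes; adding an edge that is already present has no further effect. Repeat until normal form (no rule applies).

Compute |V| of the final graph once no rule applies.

Answer: 6

Steps:
start.  V:9 E:5  edges: 0-p->0 1-p->1 2-q->2 3-p->0 8-q->7
1. fire R0 via {0↦3, 1↦7, 2↦8}  →  V:8 E:4  edges: 0-p->0 1-p->1 2-q->2 3-p->0
2. fire R2 via {0↦0, 1↦4, 2↦2}  →  V:7 E:3  edges: 1-p->1 2-q->2 3-p->0
3. fire R2 via {0↦1, 1↦5, 2↦2}  →  V:6 E:2  edges: 2-q->2 3-p->0
normal form: no rule applies after step 3
NF nodes: {0:A, 1:A, 2:D, 3:C, 6:B, 7:B}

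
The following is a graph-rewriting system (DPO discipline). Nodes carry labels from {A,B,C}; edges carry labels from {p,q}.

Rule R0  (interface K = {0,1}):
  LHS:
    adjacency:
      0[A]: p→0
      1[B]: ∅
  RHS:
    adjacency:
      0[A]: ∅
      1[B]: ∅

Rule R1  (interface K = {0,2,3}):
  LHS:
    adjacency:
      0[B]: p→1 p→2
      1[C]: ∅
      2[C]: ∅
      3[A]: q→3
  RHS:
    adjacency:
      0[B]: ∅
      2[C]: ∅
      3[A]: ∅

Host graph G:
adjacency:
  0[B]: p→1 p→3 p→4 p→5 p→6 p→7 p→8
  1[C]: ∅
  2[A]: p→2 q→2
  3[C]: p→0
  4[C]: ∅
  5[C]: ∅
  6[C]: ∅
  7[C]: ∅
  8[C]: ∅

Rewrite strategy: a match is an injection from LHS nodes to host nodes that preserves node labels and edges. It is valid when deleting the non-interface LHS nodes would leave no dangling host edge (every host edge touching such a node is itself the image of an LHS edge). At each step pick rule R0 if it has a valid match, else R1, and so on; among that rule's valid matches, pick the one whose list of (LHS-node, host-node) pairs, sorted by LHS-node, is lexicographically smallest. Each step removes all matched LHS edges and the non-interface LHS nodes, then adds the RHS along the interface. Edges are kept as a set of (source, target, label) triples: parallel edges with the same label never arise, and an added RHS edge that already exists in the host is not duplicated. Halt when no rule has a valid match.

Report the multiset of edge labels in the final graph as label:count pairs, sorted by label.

Answer: p:6

Derivation:
initial: |V|=9 |E|=10  E = 0-p->1 0-p->3 0-p->4 0-p->5 0-p->6 0-p->7 0-p->8 2-p->2 2-q->2 3-p->0
step 1: apply R0 at {0↦2, 1↦0}  → |V|=9 |E|=9  E = 0-p->1 0-p->3 0-p->4 0-p->5 0-p->6 0-p->7 0-p->8 2-q->2 3-p->0
step 2: apply R1 at {0↦0, 1↦1, 2↦3, 3↦2}  → |V|=8 |E|=6  E = 0-p->4 0-p->5 0-p->6 0-p->7 0-p->8 3-p->0
final graph: no rule applies after step 2
NF edges: [(0, 4, 'p'), (0, 5, 'p'), (0, 6, 'p'), (0, 7, 'p'), (0, 8, 'p'), (3, 0, 'p')]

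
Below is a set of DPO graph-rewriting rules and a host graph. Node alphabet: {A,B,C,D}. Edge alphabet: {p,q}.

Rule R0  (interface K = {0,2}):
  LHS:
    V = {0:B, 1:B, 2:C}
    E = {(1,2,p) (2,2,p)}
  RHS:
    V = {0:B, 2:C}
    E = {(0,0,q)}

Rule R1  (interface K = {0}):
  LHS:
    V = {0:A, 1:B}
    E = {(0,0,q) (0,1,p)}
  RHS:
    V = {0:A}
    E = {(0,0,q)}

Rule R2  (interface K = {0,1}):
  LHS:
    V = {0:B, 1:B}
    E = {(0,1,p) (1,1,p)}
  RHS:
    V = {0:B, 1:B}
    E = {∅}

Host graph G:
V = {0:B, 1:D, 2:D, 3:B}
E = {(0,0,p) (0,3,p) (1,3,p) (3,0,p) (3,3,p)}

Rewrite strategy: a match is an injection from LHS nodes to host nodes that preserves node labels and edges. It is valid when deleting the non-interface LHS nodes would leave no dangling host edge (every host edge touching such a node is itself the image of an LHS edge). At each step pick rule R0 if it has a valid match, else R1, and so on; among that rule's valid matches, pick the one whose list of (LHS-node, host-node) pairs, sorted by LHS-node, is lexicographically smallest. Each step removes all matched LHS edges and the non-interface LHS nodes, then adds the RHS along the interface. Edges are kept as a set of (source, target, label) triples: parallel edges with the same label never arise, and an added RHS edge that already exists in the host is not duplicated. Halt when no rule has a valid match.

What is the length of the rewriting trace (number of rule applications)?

initial: |V|=4 |E|=5  E = 0-p->0 0-p->3 1-p->3 3-p->0 3-p->3
step 1: apply R2 at {0↦0, 1↦3}  → |V|=4 |E|=3  E = 0-p->0 1-p->3 3-p->0
step 2: apply R2 at {0↦3, 1↦0}  → |V|=4 |E|=1  E = 1-p->3
final graph: no rule applies after step 2

Answer: 2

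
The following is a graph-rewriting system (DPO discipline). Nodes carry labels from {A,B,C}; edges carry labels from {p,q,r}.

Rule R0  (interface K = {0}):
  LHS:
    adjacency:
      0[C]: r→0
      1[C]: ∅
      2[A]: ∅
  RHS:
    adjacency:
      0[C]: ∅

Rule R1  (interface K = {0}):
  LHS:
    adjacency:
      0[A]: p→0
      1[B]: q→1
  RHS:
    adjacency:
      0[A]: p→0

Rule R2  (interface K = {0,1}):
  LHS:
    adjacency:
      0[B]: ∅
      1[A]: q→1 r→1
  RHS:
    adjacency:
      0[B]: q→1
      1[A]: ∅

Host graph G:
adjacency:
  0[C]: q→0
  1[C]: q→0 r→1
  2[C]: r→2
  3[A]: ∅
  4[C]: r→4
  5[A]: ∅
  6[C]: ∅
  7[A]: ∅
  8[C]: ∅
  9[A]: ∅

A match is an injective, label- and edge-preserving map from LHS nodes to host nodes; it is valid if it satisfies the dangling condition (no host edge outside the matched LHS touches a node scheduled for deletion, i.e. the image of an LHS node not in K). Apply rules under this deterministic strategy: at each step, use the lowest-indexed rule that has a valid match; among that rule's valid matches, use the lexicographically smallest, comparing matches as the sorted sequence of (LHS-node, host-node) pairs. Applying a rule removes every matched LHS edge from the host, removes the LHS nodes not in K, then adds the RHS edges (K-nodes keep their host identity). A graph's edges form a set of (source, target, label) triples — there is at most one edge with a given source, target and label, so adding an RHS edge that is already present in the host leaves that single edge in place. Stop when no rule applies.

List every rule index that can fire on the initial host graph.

R0: 24 valid matches — {0↦1, 1↦6, 2↦3}, {0↦1, 1↦6, 2↦5}, {0↦1, 1↦6, 2↦7} (+21 more)
R1: no valid match — LHS pattern not found
R2: no valid match — LHS pattern not found

Answer: [R0]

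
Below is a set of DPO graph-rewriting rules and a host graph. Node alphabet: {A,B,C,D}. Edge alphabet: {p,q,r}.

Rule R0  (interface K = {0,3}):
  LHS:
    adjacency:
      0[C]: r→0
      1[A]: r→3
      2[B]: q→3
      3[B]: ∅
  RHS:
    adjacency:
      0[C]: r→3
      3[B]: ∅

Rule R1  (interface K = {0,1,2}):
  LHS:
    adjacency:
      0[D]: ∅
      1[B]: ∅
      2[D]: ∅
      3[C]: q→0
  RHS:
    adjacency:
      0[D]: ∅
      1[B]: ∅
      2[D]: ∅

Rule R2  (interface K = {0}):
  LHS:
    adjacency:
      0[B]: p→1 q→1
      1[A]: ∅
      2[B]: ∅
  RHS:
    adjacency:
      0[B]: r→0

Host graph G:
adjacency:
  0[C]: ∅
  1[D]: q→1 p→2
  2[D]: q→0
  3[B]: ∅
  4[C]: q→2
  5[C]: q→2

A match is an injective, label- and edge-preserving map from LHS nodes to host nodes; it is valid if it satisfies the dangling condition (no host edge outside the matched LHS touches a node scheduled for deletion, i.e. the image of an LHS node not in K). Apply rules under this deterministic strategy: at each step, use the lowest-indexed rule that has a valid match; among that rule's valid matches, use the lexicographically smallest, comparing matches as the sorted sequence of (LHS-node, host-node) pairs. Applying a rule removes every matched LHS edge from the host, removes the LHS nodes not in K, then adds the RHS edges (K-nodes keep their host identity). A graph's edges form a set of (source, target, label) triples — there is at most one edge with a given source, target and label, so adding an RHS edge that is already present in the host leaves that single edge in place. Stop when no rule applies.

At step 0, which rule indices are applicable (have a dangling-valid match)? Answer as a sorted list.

Answer: [R1]

Rewrite trace:
R0: no valid match — LHS pattern not found
R1: 2 valid matches — {0↦2, 1↦3, 2↦1, 3↦4}, {0↦2, 1↦3, 2↦1, 3↦5}
R2: no valid match — LHS pattern not found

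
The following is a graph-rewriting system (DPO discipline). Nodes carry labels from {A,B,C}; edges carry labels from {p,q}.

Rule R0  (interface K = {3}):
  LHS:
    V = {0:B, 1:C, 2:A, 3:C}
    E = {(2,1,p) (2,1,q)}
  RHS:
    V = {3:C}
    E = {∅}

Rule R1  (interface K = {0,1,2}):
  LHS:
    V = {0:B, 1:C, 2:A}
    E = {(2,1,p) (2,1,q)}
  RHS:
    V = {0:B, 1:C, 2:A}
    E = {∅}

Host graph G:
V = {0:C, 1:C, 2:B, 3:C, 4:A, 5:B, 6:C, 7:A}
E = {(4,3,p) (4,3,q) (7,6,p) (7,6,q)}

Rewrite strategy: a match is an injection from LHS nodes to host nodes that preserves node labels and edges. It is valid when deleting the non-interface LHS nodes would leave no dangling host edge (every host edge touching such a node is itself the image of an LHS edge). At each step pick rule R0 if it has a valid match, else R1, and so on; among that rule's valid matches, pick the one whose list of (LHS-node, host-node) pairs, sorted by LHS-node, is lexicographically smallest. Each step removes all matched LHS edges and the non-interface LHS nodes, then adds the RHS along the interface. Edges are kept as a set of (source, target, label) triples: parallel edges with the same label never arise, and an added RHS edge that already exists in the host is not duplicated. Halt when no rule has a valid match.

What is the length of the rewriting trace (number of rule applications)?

Answer: 2

Steps:
start.  V:8 E:4  edges: 4-p->3 4-q->3 7-p->6 7-q->6
1. fire R0 via {0↦2, 1↦3, 2↦4, 3↦0}  →  V:5 E:2  edges: 7-p->6 7-q->6
2. fire R0 via {0↦5, 1↦6, 2↦7, 3↦0}  →  V:2 E:0  edges: ∅
halt: no rule applies after step 2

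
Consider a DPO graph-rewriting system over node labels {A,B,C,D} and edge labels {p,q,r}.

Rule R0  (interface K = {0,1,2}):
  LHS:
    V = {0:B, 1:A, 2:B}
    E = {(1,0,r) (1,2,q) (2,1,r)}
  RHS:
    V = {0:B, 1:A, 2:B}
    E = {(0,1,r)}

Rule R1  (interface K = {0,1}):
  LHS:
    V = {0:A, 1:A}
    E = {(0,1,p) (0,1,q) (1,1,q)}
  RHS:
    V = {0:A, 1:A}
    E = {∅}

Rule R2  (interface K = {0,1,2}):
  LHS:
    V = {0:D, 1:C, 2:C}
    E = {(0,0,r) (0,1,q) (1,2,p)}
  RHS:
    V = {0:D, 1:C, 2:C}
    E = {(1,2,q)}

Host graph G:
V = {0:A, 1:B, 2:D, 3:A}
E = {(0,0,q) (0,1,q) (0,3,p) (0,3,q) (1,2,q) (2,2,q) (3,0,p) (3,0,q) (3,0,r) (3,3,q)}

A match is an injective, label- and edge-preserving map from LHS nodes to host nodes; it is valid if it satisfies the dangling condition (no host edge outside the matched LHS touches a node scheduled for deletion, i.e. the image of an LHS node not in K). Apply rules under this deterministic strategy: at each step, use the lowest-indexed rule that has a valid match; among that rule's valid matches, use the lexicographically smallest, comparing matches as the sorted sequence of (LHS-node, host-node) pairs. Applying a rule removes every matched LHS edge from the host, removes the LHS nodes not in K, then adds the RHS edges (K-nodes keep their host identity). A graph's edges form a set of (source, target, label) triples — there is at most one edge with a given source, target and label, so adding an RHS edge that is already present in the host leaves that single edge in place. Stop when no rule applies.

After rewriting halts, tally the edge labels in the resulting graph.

Answer: q:3 r:1

Steps:
start.  V:4 E:10  edges: 0-q->0 0-q->1 0-p->3 0-q->3 1-q->2 2-q->2 3-p->0 3-q->0 3-r->0 3-q->3
1. fire R1 via {0↦0, 1↦3}  →  V:4 E:7  edges: 0-q->0 0-q->1 1-q->2 2-q->2 3-p->0 3-q->0 3-r->0
2. fire R1 via {0↦3, 1↦0}  →  V:4 E:4  edges: 0-q->1 1-q->2 2-q->2 3-r->0
halt: no rule applies after step 2
NF edges: [(0, 1, 'q'), (1, 2, 'q'), (2, 2, 'q'), (3, 0, 'r')]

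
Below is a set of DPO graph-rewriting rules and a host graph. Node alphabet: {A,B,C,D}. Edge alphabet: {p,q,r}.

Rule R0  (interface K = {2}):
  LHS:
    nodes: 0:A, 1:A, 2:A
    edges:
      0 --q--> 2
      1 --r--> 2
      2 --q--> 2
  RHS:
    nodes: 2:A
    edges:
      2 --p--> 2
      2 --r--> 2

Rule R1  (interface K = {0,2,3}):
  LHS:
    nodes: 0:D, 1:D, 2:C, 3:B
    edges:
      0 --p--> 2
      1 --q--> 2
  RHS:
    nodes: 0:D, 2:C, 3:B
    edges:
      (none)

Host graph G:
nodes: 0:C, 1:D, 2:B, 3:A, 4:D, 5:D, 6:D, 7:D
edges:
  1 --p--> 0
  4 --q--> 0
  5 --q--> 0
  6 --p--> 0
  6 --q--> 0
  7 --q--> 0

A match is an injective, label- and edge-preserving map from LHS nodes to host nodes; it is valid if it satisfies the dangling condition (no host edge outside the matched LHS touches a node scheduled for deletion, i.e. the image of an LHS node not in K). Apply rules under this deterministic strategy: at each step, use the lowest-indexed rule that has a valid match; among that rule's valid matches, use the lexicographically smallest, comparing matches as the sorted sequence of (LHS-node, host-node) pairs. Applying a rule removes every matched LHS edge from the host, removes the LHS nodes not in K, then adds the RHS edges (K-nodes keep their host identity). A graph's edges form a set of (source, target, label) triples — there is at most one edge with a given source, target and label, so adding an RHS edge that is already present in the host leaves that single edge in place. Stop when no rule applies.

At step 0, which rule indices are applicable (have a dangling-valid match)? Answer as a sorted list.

R0: no valid match — LHS pattern not found
R1: 6 valid matches — {0↦1, 1↦4, 2↦0, 3↦2}, {0↦1, 1↦5, 2↦0, 3↦2}, {0↦1, 1↦7, 2↦0, 3↦2} (+3 more)

Answer: [R1]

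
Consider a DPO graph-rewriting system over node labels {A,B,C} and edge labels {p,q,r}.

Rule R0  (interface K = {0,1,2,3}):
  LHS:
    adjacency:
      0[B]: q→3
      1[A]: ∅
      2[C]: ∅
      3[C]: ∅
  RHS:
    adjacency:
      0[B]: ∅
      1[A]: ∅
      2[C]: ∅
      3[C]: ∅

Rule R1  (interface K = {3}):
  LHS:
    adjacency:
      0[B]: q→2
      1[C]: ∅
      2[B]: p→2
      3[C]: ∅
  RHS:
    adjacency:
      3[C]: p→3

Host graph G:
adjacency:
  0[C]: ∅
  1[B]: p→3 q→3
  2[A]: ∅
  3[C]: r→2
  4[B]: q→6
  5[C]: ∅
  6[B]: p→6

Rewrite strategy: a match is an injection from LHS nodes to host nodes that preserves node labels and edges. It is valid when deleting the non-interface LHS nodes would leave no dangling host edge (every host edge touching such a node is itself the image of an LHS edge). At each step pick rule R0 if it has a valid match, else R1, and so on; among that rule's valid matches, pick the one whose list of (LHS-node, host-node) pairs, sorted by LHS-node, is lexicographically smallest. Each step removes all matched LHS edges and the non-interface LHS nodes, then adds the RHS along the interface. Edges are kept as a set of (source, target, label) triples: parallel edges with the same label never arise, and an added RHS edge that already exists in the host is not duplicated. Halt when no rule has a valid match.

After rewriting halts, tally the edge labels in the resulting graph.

Answer: p:2 r:1

Derivation:
initial: |V|=7 |E|=5  E = 1-p->3 1-q->3 3-r->2 4-q->6 6-p->6
step 1: apply R0 at {0↦1, 1↦2, 2↦0, 3↦3}  → |V|=7 |E|=4  E = 1-p->3 3-r->2 4-q->6 6-p->6
step 2: apply R1 at {0↦4, 1↦0, 2↦6, 3↦3}  → |V|=4 |E|=3  E = 1-p->3 3-r->2 3-p->3
halt: no rule applies after step 2
NF edges: [(1, 3, 'p'), (3, 2, 'r'), (3, 3, 'p')]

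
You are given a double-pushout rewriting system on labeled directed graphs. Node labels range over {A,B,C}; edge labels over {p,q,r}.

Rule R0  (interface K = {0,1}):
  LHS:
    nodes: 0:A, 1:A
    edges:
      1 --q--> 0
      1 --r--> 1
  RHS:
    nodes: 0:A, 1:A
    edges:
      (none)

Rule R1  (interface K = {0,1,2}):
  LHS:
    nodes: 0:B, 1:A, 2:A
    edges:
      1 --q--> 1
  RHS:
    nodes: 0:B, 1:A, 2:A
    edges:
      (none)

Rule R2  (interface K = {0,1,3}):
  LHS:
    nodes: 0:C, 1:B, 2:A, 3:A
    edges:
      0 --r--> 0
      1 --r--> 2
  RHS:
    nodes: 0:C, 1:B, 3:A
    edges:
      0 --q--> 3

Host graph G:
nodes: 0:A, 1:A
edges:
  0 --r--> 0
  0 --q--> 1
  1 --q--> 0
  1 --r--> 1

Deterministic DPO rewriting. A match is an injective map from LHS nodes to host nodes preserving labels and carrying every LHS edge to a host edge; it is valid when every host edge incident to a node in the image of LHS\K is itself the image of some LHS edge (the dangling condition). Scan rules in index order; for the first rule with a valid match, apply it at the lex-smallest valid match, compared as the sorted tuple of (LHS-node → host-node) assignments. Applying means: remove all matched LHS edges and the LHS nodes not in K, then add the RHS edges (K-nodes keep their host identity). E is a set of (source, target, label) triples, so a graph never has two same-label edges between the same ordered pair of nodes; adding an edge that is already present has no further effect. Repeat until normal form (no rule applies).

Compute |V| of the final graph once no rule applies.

Answer: 2

Derivation:
initial: |V|=2 |E|=4  E = 0-r->0 0-q->1 1-q->0 1-r->1
step 1: apply R0 at {0↦0, 1↦1}  → |V|=2 |E|=2  E = 0-r->0 0-q->1
step 2: apply R0 at {0↦1, 1↦0}  → |V|=2 |E|=0  E = ∅
final graph: no rule applies after step 2
NF nodes: {0:A, 1:A}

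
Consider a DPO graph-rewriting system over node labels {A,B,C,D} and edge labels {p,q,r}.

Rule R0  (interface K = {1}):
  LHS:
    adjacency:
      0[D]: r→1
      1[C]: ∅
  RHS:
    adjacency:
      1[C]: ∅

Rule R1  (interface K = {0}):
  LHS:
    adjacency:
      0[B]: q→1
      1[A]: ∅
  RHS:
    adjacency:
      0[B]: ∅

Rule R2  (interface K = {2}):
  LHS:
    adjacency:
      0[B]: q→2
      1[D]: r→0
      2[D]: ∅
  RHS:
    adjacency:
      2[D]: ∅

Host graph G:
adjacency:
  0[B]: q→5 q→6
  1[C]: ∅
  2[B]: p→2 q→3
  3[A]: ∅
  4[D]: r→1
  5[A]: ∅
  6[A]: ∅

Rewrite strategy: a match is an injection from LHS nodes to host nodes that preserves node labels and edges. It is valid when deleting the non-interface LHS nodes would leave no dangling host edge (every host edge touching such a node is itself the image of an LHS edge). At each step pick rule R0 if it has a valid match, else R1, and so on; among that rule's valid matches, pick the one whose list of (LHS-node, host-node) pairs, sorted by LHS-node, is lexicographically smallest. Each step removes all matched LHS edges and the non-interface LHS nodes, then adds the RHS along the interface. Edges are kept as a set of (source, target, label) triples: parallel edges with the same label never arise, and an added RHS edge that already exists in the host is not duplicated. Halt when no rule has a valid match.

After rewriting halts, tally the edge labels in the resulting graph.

Answer: p:1

Rewrite trace:
start.  V:7 E:5  edges: 0-q->5 0-q->6 2-p->2 2-q->3 4-r->1
1. fire R0 via {0↦4, 1↦1}  →  V:6 E:4  edges: 0-q->5 0-q->6 2-p->2 2-q->3
2. fire R1 via {0↦0, 1↦5}  →  V:5 E:3  edges: 0-q->6 2-p->2 2-q->3
3. fire R1 via {0↦0, 1↦6}  →  V:4 E:2  edges: 2-p->2 2-q->3
4. fire R1 via {0↦2, 1↦3}  →  V:3 E:1  edges: 2-p->2
final graph: no rule applies after step 4
NF edges: [(2, 2, 'p')]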